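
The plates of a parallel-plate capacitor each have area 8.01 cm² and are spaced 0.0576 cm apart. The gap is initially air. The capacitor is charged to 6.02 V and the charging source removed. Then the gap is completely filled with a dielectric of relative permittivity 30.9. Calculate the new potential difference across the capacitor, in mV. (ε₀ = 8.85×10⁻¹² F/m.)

V ≈ 195 mV

A = 8.01 cm² = 8.01×10⁻⁴ m².
Initially C₁ = ε₀A/d = 8.85×10⁻¹² × 8.01×10⁻⁴ / 5.76×10⁻⁴ = 1.23×10⁻¹¹ F.
V₁ = 6.02 V.
Isolated ⇒ Q is held fixed. C₂ = 30.9 C₁ and V = Q/C, so V₂/V₁ = C₁/C₂ = 0.0324.
V₂ = 0.0324 × 6.02 = 0.195 V.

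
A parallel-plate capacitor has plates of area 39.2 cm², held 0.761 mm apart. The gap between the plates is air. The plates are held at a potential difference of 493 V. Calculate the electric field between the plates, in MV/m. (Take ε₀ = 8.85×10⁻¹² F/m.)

E = V/d = 493 / 7.61×10⁻⁴ = 6.48×10⁵ V/m.

E ≈ 0.648 MV/m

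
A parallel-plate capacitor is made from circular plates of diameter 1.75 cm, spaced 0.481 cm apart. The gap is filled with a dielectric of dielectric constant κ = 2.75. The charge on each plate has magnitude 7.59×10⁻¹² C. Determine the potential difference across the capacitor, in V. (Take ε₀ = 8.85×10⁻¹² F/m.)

6.24 V

A = π(1.75/2 cm)² = 2.41×10⁻⁴ m².
C = κε₀A/d = 2.75 × 8.85×10⁻¹² × 2.41×10⁻⁴ / 4.81×10⁻³ = 1.22×10⁻¹² F.
V = Q/C = 7.59×10⁻¹² / 1.22×10⁻¹² = 6.24 V.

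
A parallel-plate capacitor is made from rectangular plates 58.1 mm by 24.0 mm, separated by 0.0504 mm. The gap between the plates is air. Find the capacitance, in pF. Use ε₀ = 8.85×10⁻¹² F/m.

A = 58.1 × 24.0 mm² = 1.39×10⁻³ m².
C = ε₀A/d = 8.85×10⁻¹² × 1.39×10⁻³ / 5.04×10⁻⁵ = 2.45×10⁻¹⁰ F.

245 pF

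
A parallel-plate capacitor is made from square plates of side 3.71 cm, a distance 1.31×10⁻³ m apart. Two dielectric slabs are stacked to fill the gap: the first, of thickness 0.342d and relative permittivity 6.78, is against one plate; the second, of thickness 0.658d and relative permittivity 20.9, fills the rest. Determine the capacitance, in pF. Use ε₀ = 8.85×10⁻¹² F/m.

114 pF

A = (3.71 cm)² = 1.38×10⁻³ m².
Stacked slabs ⇒ two capacitors in series, each with the full plate area.
C₁ = κ₁ε₀A/d₁ = 6.78 × 8.85×10⁻¹² × 1.38×10⁻³ / 4.48×10⁻⁴ = 1.84×10⁻¹⁰ F.
C₂ = κ₂ε₀A/d₂ = 20.9 × 8.85×10⁻¹² × 1.38×10⁻³ / 8.62×10⁻⁴ = 2.95×10⁻¹⁰ F.
C = (1/C₁ + 1/C₂)⁻¹ = 1.14×10⁻¹⁰ F.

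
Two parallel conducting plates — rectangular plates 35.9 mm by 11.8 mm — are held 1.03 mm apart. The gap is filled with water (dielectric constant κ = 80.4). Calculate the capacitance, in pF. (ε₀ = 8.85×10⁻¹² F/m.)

A = 35.9 × 11.8 mm² = 4.24×10⁻⁴ m².
C = κε₀A/d = 80.4 × 8.85×10⁻¹² × 4.24×10⁻⁴ / 1.03×10⁻³ = 2.93×10⁻¹⁰ F.

C ≈ 293 pF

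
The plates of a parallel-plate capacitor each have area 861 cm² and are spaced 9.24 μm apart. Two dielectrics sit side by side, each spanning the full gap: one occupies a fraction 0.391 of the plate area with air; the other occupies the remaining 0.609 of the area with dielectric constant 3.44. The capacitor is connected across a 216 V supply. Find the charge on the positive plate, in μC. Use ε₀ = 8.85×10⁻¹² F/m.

44.3 μC

A = 861 cm² = 8.61×10⁻² m².
Side-by-side slabs ⇒ two capacitors in parallel, each spanning the full gap.
C₁ = κ₁ε₀A₁/d = 1.00 × 8.85×10⁻¹² × 3.37×10⁻² / 9.24×10⁻⁶ = 3.22×10⁻⁸ F.
C₂ = κ₂ε₀A₂/d = 3.44 × 8.85×10⁻¹² × 5.24×10⁻² / 9.24×10⁻⁶ = 1.73×10⁻⁷ F.
C = C₁ + C₂ = 2.05×10⁻⁷ F.
Q = CV = 2.05×10⁻⁷ × 216 = 4.43×10⁻⁵ C.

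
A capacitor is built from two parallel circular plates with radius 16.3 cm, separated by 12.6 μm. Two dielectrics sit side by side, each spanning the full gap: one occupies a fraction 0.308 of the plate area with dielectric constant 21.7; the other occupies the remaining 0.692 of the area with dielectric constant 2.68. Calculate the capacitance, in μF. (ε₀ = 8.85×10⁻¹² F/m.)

0.501 μF

A = π(16.3 cm)² = 8.35×10⁻² m².
Side-by-side slabs ⇒ two capacitors in parallel, each spanning the full gap.
C₁ = κ₁ε₀A₁/d = 21.7 × 8.85×10⁻¹² × 2.57×10⁻² / 1.26×10⁻⁵ = 3.92×10⁻⁷ F.
C₂ = κ₂ε₀A₂/d = 2.68 × 8.85×10⁻¹² × 5.78×10⁻² / 1.26×10⁻⁵ = 1.09×10⁻⁷ F.
C = C₁ + C₂ = 5.01×10⁻⁷ F.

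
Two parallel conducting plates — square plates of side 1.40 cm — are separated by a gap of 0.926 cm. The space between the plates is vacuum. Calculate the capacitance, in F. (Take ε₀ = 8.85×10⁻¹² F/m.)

1.87×10⁻¹³ F

A = (1.40 cm)² = 1.96×10⁻⁴ m².
C = ε₀A/d = 8.85×10⁻¹² × 1.96×10⁻⁴ / 9.26×10⁻³ = 1.87×10⁻¹³ F.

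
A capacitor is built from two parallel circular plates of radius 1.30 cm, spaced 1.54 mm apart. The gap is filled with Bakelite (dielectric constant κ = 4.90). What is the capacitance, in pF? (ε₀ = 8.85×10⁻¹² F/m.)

15.0 pF

A = π(1.30 cm)² = 5.31×10⁻⁴ m².
C = κε₀A/d = 4.90 × 8.85×10⁻¹² × 5.31×10⁻⁴ / 1.54×10⁻³ = 1.50×10⁻¹¹ F.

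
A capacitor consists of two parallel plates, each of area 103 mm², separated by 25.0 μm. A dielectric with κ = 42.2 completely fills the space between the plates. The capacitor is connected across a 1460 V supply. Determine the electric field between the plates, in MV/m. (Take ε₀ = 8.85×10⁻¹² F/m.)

E ≈ 58.4 MV/m

E = V/d = 1460 / 2.50×10⁻⁵ = 5.84×10⁷ V/m.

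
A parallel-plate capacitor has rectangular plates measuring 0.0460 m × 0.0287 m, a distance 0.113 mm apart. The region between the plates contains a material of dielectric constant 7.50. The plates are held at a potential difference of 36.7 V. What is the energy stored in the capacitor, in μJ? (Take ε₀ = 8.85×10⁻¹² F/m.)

A = 0.0460 × 0.0287 m² = 1.32×10⁻³ m².
C = κε₀A/d = 7.50 × 8.85×10⁻¹² × 1.32×10⁻³ / 1.13×10⁻⁴ = 7.75×10⁻¹⁰ F.
U = ½CV² = ½ × 7.75×10⁻¹⁰ × (36.7)² = 5.22×10⁻⁷ J.

U ≈ 0.522 μJ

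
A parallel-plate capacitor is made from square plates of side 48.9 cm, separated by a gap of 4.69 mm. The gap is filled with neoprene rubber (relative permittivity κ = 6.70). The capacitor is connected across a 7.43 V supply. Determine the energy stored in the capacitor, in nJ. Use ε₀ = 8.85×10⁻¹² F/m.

U ≈ 83.4 nJ

A = (48.9 cm)² = 0.239 m².
C = κε₀A/d = 6.70 × 8.85×10⁻¹² × 0.239 / 4.69×10⁻³ = 3.02×10⁻⁹ F.
U = ½CV² = ½ × 3.02×10⁻⁹ × (7.43)² = 8.34×10⁻⁸ J.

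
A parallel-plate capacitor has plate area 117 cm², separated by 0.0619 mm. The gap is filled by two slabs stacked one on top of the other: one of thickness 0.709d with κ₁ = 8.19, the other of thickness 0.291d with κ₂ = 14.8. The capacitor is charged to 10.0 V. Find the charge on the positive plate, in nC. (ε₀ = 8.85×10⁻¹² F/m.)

Q ≈ 157 nC

A = 117 cm² = 1.17×10⁻² m².
Stacked slabs ⇒ two capacitors in series, each with the full plate area.
C₁ = κ₁ε₀A/d₁ = 8.19 × 8.85×10⁻¹² × 1.17×10⁻² / 4.39×10⁻⁵ = 1.93×10⁻⁸ F.
C₂ = κ₂ε₀A/d₂ = 14.8 × 8.85×10⁻¹² × 1.17×10⁻² / 1.80×10⁻⁵ = 8.51×10⁻⁸ F.
C = (1/C₁ + 1/C₂)⁻¹ = 1.57×10⁻⁸ F.
Q = CV = 1.57×10⁻⁸ × 10.0 = 1.57×10⁻⁷ C.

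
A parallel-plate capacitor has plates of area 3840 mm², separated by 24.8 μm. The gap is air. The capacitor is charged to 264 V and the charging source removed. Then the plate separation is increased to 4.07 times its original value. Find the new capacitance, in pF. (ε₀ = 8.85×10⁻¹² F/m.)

C ≈ 337 pF

A = 3840 mm² = 3.84×10⁻³ m².
Initially C₁ = ε₀A/d = 8.85×10⁻¹² × 3.84×10⁻³ / 2.48×10⁻⁵ = 1.37×10⁻⁹ F.
C = ε₀A/d scales as 1/d, so C₂/C₁ = d₁/d₂ = 1/4.07 = 0.246.
C₂ = 0.246 × 1.37×10⁻⁹ = 3.37×10⁻¹⁰ F.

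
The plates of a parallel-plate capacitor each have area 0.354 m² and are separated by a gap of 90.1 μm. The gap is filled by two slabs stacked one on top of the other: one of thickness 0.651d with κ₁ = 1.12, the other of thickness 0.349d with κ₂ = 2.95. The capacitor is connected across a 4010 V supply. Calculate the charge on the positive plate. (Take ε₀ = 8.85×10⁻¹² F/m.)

Stacked slabs ⇒ two capacitors in series, each with the full plate area.
C₁ = κ₁ε₀A/d₁ = 1.12 × 8.85×10⁻¹² × 0.354 / 5.87×10⁻⁵ = 5.98×10⁻⁸ F.
C₂ = κ₂ε₀A/d₂ = 2.95 × 8.85×10⁻¹² × 0.354 / 3.14×10⁻⁵ = 2.94×10⁻⁷ F.
C = (1/C₁ + 1/C₂)⁻¹ = 4.97×10⁻⁸ F.
Q = CV = 4.97×10⁻⁸ × 4010 = 1.99×10⁻⁴ C.

Q ≈ 199 μC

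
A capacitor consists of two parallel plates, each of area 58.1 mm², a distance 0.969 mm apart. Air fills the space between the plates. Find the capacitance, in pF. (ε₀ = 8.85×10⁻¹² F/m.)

0.531 pF

A = 58.1 mm² = 5.81×10⁻⁵ m².
C = ε₀A/d = 8.85×10⁻¹² × 5.81×10⁻⁵ / 9.69×10⁻⁴ = 5.31×10⁻¹³ F.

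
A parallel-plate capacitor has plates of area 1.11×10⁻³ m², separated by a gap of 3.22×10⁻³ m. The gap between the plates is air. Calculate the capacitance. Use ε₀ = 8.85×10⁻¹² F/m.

C = ε₀A/d = 8.85×10⁻¹² × 1.11×10⁻³ / 3.22×10⁻³ = 3.05×10⁻¹² F.

3.05 pF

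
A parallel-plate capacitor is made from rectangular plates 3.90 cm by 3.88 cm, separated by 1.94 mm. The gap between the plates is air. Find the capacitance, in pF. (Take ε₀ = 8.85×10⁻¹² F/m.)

A = 3.90 × 3.88 cm² = 1.51×10⁻³ m².
C = ε₀A/d = 8.85×10⁻¹² × 1.51×10⁻³ / 1.94×10⁻³ = 6.90×10⁻¹² F.

C ≈ 6.90 pF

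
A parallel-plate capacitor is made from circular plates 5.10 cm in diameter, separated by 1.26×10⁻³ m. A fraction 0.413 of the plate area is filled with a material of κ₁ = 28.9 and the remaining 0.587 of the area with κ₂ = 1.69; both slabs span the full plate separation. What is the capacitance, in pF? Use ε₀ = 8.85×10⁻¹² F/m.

A = π(5.10/2 cm)² = 2.04×10⁻³ m².
Side-by-side slabs ⇒ two capacitors in parallel, each spanning the full gap.
C₁ = κ₁ε₀A₁/d = 28.9 × 8.85×10⁻¹² × 8.44×10⁻⁴ / 1.26×10⁻³ = 1.71×10⁻¹⁰ F.
C₂ = κ₂ε₀A₂/d = 1.69 × 8.85×10⁻¹² × 1.20×10⁻³ / 1.26×10⁻³ = 1.42×10⁻¹¹ F.
C = C₁ + C₂ = 1.85×10⁻¹⁰ F.

185 pF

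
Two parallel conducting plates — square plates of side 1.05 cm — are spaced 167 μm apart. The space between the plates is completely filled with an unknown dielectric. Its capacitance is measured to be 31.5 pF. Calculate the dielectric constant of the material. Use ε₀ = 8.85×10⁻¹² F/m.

κ ≈ 5.39

A = (1.05 cm)² = 1.10×10⁻⁴ m².
κ = Cd/(ε₀A) = 3.15×10⁻¹¹ × 1.67×10⁻⁴ / (8.85×10⁻¹² × 1.10×10⁻⁴) = 5.39.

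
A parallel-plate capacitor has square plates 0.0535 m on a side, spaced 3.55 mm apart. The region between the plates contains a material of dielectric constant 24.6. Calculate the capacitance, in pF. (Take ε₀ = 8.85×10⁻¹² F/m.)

176 pF

A = (0.0535 m)² = 2.86×10⁻³ m².
C = κε₀A/d = 24.6 × 8.85×10⁻¹² × 2.86×10⁻³ / 3.55×10⁻³ = 1.76×10⁻¹⁰ F.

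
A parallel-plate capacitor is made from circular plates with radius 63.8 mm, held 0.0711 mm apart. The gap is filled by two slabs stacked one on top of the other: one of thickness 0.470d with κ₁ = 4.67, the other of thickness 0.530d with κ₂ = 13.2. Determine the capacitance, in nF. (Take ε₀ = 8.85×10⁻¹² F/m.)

A = π(63.8 mm)² = 1.28×10⁻² m².
Stacked slabs ⇒ two capacitors in series, each with the full plate area.
C₁ = κ₁ε₀A/d₁ = 4.67 × 8.85×10⁻¹² × 1.28×10⁻² / 3.34×10⁻⁵ = 1.58×10⁻⁸ F.
C₂ = κ₂ε₀A/d₂ = 13.2 × 8.85×10⁻¹² × 1.28×10⁻² / 3.77×10⁻⁵ = 3.96×10⁻⁸ F.
C = (1/C₁ + 1/C₂)⁻¹ = 1.13×10⁻⁸ F.

C ≈ 11.3 nF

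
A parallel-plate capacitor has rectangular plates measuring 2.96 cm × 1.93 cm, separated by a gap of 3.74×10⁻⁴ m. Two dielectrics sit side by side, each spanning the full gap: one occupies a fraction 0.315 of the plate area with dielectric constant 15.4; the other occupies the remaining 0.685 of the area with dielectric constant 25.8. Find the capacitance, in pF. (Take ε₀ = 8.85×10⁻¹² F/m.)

304 pF

A = 2.96 × 1.93 cm² = 5.71×10⁻⁴ m².
Side-by-side slabs ⇒ two capacitors in parallel, each spanning the full gap.
C₁ = κ₁ε₀A₁/d = 15.4 × 8.85×10⁻¹² × 1.80×10⁻⁴ / 3.74×10⁻⁴ = 6.56×10⁻¹¹ F.
C₂ = κ₂ε₀A₂/d = 25.8 × 8.85×10⁻¹² × 3.91×10⁻⁴ / 3.74×10⁻⁴ = 2.39×10⁻¹⁰ F.
C = C₁ + C₂ = 3.04×10⁻¹⁰ F.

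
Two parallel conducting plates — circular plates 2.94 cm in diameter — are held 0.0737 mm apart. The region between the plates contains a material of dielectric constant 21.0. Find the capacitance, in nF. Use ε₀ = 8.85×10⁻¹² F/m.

A = π(2.94/2 cm)² = 6.79×10⁻⁴ m².
C = κε₀A/d = 21.0 × 8.85×10⁻¹² × 6.79×10⁻⁴ / 7.37×10⁻⁵ = 1.71×10⁻⁹ F.

C ≈ 1.71 nF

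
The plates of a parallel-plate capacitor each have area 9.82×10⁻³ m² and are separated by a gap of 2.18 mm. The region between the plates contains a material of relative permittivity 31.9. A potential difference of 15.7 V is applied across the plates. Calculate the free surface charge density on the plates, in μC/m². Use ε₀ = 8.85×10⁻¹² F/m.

2.03 μC/m²

C = κε₀A/d = 31.9 × 8.85×10⁻¹² × 9.82×10⁻³ / 2.18×10⁻³ = 1.27×10⁻⁹ F.
σ = Q/A = CV/A = 1.27×10⁻⁹ × 15.7 / 9.82×10⁻³ = 2.03×10⁻⁶ C/m².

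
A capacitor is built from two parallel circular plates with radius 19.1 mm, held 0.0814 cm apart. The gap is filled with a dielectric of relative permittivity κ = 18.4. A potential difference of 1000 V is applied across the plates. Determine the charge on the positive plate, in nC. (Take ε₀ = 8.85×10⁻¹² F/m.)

229 nC

A = π(19.1 mm)² = 1.15×10⁻³ m².
C = κε₀A/d = 18.4 × 8.85×10⁻¹² × 1.15×10⁻³ / 8.14×10⁻⁴ = 2.29×10⁻¹⁰ F.
Q = CV = 2.29×10⁻¹⁰ × 1000 = 2.29×10⁻⁷ C.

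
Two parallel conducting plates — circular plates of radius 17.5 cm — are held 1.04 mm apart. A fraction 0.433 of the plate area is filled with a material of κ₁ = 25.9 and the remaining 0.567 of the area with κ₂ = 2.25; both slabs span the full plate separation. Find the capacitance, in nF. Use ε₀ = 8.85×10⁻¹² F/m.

A = π(17.5 cm)² = 9.62×10⁻² m².
Side-by-side slabs ⇒ two capacitors in parallel, each spanning the full gap.
C₁ = κ₁ε₀A₁/d = 25.9 × 8.85×10⁻¹² × 4.17×10⁻² / 1.04×10⁻³ = 9.18×10⁻⁹ F.
C₂ = κ₂ε₀A₂/d = 2.25 × 8.85×10⁻¹² × 5.46×10⁻² / 1.04×10⁻³ = 1.04×10⁻⁹ F.
C = C₁ + C₂ = 1.02×10⁻⁸ F.

10.2 nF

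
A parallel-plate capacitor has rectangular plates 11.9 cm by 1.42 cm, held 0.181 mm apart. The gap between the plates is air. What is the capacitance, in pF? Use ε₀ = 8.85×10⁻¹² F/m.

A = 11.9 × 1.42 cm² = 1.69×10⁻³ m².
C = ε₀A/d = 8.85×10⁻¹² × 1.69×10⁻³ / 1.81×10⁻⁴ = 8.26×10⁻¹¹ F.

82.6 pF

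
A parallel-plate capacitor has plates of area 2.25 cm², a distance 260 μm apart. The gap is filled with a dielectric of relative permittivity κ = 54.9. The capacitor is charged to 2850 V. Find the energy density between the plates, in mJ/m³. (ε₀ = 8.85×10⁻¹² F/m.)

E = V/d = 2850 / 2.60×10⁻⁴ = 1.10×10⁷ V/m.
u = ½κε₀E² = ½ × 54.9 × 8.85×10⁻¹² × (1.10×10⁷)² = 2.92×10⁴ J/m³.

2.92×10⁷ mJ/m³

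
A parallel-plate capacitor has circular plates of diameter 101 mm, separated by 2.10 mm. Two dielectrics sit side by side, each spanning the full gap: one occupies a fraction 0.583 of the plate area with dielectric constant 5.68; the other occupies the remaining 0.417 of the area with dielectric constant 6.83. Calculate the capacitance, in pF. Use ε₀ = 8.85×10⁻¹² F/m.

C ≈ 208 pF

A = π(101/2 mm)² = 8.01×10⁻³ m².
Side-by-side slabs ⇒ two capacitors in parallel, each spanning the full gap.
C₁ = κ₁ε₀A₁/d = 5.68 × 8.85×10⁻¹² × 4.67×10⁻³ / 2.10×10⁻³ = 1.12×10⁻¹⁰ F.
C₂ = κ₂ε₀A₂/d = 6.83 × 8.85×10⁻¹² × 3.34×10⁻³ / 2.10×10⁻³ = 9.62×10⁻¹¹ F.
C = C₁ + C₂ = 2.08×10⁻¹⁰ F.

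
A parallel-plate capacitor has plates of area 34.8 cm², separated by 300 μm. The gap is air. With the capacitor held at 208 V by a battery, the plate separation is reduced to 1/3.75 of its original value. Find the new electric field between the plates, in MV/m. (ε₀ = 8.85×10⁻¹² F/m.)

2.60 MV/m

A = 34.8 cm² = 3.48×10⁻³ m².
Initially C₁ = ε₀A/d = 8.85×10⁻¹² × 3.48×10⁻³ / 3.00×10⁻⁴ = 1.03×10⁻¹⁰ F.
E₁ = 6.93×10⁵ V/m.
Battery connected ⇒ V is held fixed. E = V/d, so E₂/E₁ = d₁/d₂ = 3.75.
E₂ = 3.75 × 6.93×10⁵ = 2.60×10⁶ V/m.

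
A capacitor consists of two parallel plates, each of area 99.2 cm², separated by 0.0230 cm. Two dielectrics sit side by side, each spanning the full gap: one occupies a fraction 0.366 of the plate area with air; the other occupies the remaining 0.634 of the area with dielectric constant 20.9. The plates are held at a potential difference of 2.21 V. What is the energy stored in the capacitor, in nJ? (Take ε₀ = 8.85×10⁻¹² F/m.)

U ≈ 12.7 nJ

A = 99.2 cm² = 9.92×10⁻³ m².
Side-by-side slabs ⇒ two capacitors in parallel, each spanning the full gap.
C₁ = κ₁ε₀A₁/d = 1.00 × 8.85×10⁻¹² × 3.63×10⁻³ / 2.30×10⁻⁴ = 1.40×10⁻¹⁰ F.
C₂ = κ₂ε₀A₂/d = 20.9 × 8.85×10⁻¹² × 6.29×10⁻³ / 2.30×10⁻⁴ = 5.06×10⁻⁹ F.
C = C₁ + C₂ = 5.20×10⁻⁹ F.
U = ½CV² = ½ × 5.20×10⁻⁹ × (2.21)² = 1.27×10⁻⁸ J.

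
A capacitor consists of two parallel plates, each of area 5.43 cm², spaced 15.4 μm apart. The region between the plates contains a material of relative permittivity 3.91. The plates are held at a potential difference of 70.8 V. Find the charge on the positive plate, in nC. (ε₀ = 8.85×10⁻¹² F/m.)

Q ≈ 86.4 nC

A = 5.43 cm² = 5.43×10⁻⁴ m².
C = κε₀A/d = 3.91 × 8.85×10⁻¹² × 5.43×10⁻⁴ / 1.54×10⁻⁵ = 1.22×10⁻⁹ F.
Q = CV = 1.22×10⁻⁹ × 70.8 = 8.64×10⁻⁸ C.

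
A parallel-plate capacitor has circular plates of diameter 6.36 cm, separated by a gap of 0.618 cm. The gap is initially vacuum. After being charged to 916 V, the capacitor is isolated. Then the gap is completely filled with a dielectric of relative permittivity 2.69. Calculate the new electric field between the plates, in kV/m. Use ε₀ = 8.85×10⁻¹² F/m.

A = π(6.36/2 cm)² = 3.18×10⁻³ m².
Initially C₁ = ε₀A/d = 8.85×10⁻¹² × 3.18×10⁻³ / 6.18×10⁻³ = 4.55×10⁻¹² F.
E₁ = 1.48×10⁵ V/m.
Isolated ⇒ Q is held fixed. V₂ = Q/C₂ = V₁/2.69; E = V/d, so E₂/E₁ = (V₂/V₁)(d₁/d₂) = 0.372.
E₂ = 0.372 × 1.48×10⁵ = 5.51×10⁴ V/m.

55.1 kV/m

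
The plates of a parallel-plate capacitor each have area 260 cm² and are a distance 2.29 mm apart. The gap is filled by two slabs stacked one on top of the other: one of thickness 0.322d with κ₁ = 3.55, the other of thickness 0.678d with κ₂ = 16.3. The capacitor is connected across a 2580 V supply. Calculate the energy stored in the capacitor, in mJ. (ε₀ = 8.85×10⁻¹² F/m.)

A = 260 cm² = 2.60×10⁻² m².
Stacked slabs ⇒ two capacitors in series, each with the full plate area.
C₁ = κ₁ε₀A/d₁ = 3.55 × 8.85×10⁻¹² × 2.60×10⁻² / 7.37×10⁻⁴ = 1.11×10⁻⁹ F.
C₂ = κ₂ε₀A/d₂ = 16.3 × 8.85×10⁻¹² × 2.60×10⁻² / 1.55×10⁻³ = 2.42×10⁻⁹ F.
C = (1/C₁ + 1/C₂)⁻¹ = 7.59×10⁻¹⁰ F.
U = ½CV² = ½ × 7.59×10⁻¹⁰ × (2580)² = 2.53×10⁻³ J.

U ≈ 2.53 mJ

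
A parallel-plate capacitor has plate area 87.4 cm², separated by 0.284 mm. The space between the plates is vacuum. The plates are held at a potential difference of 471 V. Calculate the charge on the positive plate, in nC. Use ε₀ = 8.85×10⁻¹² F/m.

A = 87.4 cm² = 8.74×10⁻³ m².
C = ε₀A/d = 8.85×10⁻¹² × 8.74×10⁻³ / 2.84×10⁻⁴ = 2.72×10⁻¹⁰ F.
Q = CV = 2.72×10⁻¹⁰ × 471 = 1.28×10⁻⁷ C.

128 nC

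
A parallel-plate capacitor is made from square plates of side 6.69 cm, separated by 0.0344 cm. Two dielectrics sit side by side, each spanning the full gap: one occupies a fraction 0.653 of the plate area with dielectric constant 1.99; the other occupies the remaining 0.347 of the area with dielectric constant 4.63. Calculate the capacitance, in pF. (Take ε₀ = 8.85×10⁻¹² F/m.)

C ≈ 335 pF

A = (6.69 cm)² = 4.48×10⁻³ m².
Side-by-side slabs ⇒ two capacitors in parallel, each spanning the full gap.
C₁ = κ₁ε₀A₁/d = 1.99 × 8.85×10⁻¹² × 2.92×10⁻³ / 3.44×10⁻⁴ = 1.50×10⁻¹⁰ F.
C₂ = κ₂ε₀A₂/d = 4.63 × 8.85×10⁻¹² × 1.55×10⁻³ / 3.44×10⁻⁴ = 1.85×10⁻¹⁰ F.
C = C₁ + C₂ = 3.35×10⁻¹⁰ F.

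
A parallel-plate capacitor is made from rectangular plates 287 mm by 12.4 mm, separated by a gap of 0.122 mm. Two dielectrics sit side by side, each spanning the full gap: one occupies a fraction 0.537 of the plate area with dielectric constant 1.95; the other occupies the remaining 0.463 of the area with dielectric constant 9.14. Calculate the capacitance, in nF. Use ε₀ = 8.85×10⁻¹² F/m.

A = 287 × 12.4 mm² = 3.56×10⁻³ m².
Side-by-side slabs ⇒ two capacitors in parallel, each spanning the full gap.
C₁ = κ₁ε₀A₁/d = 1.95 × 8.85×10⁻¹² × 1.91×10⁻³ / 1.22×10⁻⁴ = 2.70×10⁻¹⁰ F.
C₂ = κ₂ε₀A₂/d = 9.14 × 8.85×10⁻¹² × 1.65×10⁻³ / 1.22×10⁻⁴ = 1.09×10⁻⁹ F.
C = C₁ + C₂ = 1.36×10⁻⁹ F.

C ≈ 1.36 nF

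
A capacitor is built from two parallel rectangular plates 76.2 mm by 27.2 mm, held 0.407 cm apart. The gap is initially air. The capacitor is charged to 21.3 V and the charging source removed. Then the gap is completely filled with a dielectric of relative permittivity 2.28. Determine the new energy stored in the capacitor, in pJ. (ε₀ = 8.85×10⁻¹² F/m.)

448 pJ

A = 76.2 × 27.2 mm² = 2.07×10⁻³ m².
Initially C₁ = ε₀A/d = 8.85×10⁻¹² × 2.07×10⁻³ / 4.07×10⁻³ = 4.51×10⁻¹² F.
U₁ = 1.02×10⁻⁹ J.
Isolated ⇒ Q is held fixed. C₂ = 2.28 C₁ and U = Q²/(2C), so U₂/U₁ = C₁/C₂ = 0.439.
U₂ = 0.439 × 1.02×10⁻⁹ = 4.48×10⁻¹⁰ J.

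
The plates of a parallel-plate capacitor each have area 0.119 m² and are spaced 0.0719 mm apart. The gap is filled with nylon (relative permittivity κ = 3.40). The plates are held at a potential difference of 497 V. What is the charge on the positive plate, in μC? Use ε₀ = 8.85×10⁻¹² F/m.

Q ≈ 24.8 μC

C = κε₀A/d = 3.40 × 8.85×10⁻¹² × 0.119 / 7.19×10⁻⁵ = 4.98×10⁻⁸ F.
Q = CV = 4.98×10⁻⁸ × 497 = 2.48×10⁻⁵ C.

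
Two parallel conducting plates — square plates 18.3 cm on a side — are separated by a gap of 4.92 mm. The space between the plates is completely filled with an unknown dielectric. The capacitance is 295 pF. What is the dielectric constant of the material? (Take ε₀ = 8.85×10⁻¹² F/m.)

κ ≈ 4.90

A = (18.3 cm)² = 3.35×10⁻² m².
κ = Cd/(ε₀A) = 2.95×10⁻¹⁰ × 4.92×10⁻³ / (8.85×10⁻¹² × 3.35×10⁻²) = 4.90.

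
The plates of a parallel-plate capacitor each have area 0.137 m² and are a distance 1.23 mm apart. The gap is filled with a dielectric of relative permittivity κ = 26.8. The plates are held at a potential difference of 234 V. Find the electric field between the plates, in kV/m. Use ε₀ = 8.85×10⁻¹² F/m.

190 kV/m

E = V/d = 234 / 1.23×10⁻³ = 1.90×10⁵ V/m.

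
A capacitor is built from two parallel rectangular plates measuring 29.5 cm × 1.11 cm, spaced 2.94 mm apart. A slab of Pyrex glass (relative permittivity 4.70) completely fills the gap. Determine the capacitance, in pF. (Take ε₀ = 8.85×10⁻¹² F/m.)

A = 29.5 × 1.11 cm² = 3.27×10⁻³ m².
C = κε₀A/d = 4.70 × 8.85×10⁻¹² × 3.27×10⁻³ / 2.94×10⁻³ = 4.63×10⁻¹¹ F.

C ≈ 46.3 pF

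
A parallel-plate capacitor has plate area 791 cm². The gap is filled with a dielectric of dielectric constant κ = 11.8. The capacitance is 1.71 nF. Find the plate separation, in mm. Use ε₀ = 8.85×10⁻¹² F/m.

d ≈ 4.83 mm

A = 791 cm² = 7.91×10⁻² m².
d = κε₀A/C = 11.8 × 8.85×10⁻¹² × 7.91×10⁻² / 1.71×10⁻⁹ = 4.83×10⁻³ m.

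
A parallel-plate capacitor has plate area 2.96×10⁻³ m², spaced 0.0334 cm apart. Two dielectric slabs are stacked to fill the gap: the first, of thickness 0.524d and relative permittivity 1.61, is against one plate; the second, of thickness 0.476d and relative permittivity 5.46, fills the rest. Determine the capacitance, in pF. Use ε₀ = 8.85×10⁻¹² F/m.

C ≈ 190 pF

Stacked slabs ⇒ two capacitors in series, each with the full plate area.
C₁ = κ₁ε₀A/d₁ = 1.61 × 8.85×10⁻¹² × 2.96×10⁻³ / 1.75×10⁻⁴ = 2.41×10⁻¹⁰ F.
C₂ = κ₂ε₀A/d₂ = 5.46 × 8.85×10⁻¹² × 2.96×10⁻³ / 1.59×10⁻⁴ = 9.00×10⁻¹⁰ F.
C = (1/C₁ + 1/C₂)⁻¹ = 1.90×10⁻¹⁰ F.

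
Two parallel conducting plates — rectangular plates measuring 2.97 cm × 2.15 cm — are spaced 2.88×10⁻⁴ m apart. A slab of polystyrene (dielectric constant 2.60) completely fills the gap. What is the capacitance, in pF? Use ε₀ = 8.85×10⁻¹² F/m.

A = 2.97 × 2.15 cm² = 6.39×10⁻⁴ m².
C = κε₀A/d = 2.60 × 8.85×10⁻¹² × 6.39×10⁻⁴ / 2.88×10⁻⁴ = 5.10×10⁻¹¹ F.

C ≈ 51.0 pF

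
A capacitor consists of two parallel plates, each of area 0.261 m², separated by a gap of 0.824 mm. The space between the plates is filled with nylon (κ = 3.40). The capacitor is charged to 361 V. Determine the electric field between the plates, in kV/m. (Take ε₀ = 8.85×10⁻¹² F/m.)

E ≈ 438 kV/m

E = V/d = 361 / 8.24×10⁻⁴ = 4.38×10⁵ V/m.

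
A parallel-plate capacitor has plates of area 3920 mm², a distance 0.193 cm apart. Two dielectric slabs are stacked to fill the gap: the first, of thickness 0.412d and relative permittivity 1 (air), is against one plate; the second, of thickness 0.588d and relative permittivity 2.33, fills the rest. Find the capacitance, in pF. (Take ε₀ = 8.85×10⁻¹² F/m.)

C ≈ 27.1 pF

A = 3920 mm² = 3.92×10⁻³ m².
Stacked slabs ⇒ two capacitors in series, each with the full plate area.
C₁ = κ₁ε₀A/d₁ = 1.00 × 8.85×10⁻¹² × 3.92×10⁻³ / 7.95×10⁻⁴ = 4.36×10⁻¹¹ F.
C₂ = κ₂ε₀A/d₂ = 2.33 × 8.85×10⁻¹² × 3.92×10⁻³ / 1.13×10⁻³ = 7.12×10⁻¹¹ F.
C = (1/C₁ + 1/C₂)⁻¹ = 2.71×10⁻¹¹ F.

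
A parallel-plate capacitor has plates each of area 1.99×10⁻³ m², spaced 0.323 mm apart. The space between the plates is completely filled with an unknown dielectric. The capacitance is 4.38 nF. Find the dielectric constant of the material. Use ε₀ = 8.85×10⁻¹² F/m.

κ ≈ 80.3

κ = Cd/(ε₀A) = 4.38×10⁻⁹ × 3.23×10⁻⁴ / (8.85×10⁻¹² × 1.99×10⁻³) = 80.3.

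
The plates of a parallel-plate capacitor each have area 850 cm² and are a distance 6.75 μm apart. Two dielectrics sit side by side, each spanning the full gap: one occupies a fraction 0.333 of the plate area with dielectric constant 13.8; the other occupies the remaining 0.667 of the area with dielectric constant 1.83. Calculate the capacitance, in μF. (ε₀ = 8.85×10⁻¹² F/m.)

0.648 μF

A = 850 cm² = 8.50×10⁻² m².
Side-by-side slabs ⇒ two capacitors in parallel, each spanning the full gap.
C₁ = κ₁ε₀A₁/d = 13.8 × 8.85×10⁻¹² × 2.83×10⁻² / 6.75×10⁻⁶ = 5.12×10⁻⁷ F.
C₂ = κ₂ε₀A₂/d = 1.83 × 8.85×10⁻¹² × 5.67×10⁻² / 6.75×10⁻⁶ = 1.36×10⁻⁷ F.
C = C₁ + C₂ = 6.48×10⁻⁷ F.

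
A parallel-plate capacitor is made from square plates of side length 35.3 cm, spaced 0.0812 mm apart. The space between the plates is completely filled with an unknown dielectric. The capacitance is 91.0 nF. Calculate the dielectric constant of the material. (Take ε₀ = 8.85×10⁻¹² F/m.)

6.70

A = (35.3 cm)² = 0.125 m².
κ = Cd/(ε₀A) = 9.10×10⁻⁸ × 8.12×10⁻⁵ / (8.85×10⁻¹² × 0.125) = 6.70.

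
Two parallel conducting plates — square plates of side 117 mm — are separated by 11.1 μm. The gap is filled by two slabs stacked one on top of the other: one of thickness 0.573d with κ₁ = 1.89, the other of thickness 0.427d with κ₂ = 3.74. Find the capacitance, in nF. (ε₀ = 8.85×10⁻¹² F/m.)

A = (117 mm)² = 1.37×10⁻² m².
Stacked slabs ⇒ two capacitors in series, each with the full plate area.
C₁ = κ₁ε₀A/d₁ = 1.89 × 8.85×10⁻¹² × 1.37×10⁻² / 6.36×10⁻⁶ = 3.60×10⁻⁸ F.
C₂ = κ₂ε₀A/d₂ = 3.74 × 8.85×10⁻¹² × 1.37×10⁻² / 4.74×10⁻⁶ = 9.56×10⁻⁸ F.
C = (1/C₁ + 1/C₂)⁻¹ = 2.62×10⁻⁸ F.

C ≈ 26.2 nF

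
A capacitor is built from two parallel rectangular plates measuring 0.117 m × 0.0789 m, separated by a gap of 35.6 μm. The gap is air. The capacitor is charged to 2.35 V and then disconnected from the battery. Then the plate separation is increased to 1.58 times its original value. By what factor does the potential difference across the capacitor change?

Isolated ⇒ Q is held fixed.
C₂ = 0.633 C₁ and V = Q/C, so V₂/V₁ = C₁/C₂ = 1.58.

V₂/V₁ ≈ 1.58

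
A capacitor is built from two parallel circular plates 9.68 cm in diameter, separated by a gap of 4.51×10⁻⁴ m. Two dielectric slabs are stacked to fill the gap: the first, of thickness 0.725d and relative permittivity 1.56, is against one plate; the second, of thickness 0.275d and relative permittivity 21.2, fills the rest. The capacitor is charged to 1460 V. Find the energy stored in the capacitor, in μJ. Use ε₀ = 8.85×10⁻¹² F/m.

322 μJ

A = π(9.68/2 cm)² = 7.36×10⁻³ m².
Stacked slabs ⇒ two capacitors in series, each with the full plate area.
C₁ = κ₁ε₀A/d₁ = 1.56 × 8.85×10⁻¹² × 7.36×10⁻³ / 3.27×10⁻⁴ = 3.11×10⁻¹⁰ F.
C₂ = κ₂ε₀A/d₂ = 21.2 × 8.85×10⁻¹² × 7.36×10⁻³ / 1.24×10⁻⁴ = 1.11×10⁻⁸ F.
C = (1/C₁ + 1/C₂)⁻¹ = 3.02×10⁻¹⁰ F.
U = ½CV² = ½ × 3.02×10⁻¹⁰ × (1460)² = 3.22×10⁻⁴ J.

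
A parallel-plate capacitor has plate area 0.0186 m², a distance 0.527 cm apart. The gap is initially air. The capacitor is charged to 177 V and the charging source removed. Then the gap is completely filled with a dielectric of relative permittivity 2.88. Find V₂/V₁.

Isolated ⇒ Q is held fixed.
C₂ = 2.88 C₁ and V = Q/C, so V₂/V₁ = C₁/C₂ = 0.347.

V₂/V₁ ≈ 0.347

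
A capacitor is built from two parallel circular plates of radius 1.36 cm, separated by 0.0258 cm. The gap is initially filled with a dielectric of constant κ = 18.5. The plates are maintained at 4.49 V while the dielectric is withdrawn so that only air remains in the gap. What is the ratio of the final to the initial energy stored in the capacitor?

Battery connected ⇒ V is held fixed.
C₂ = 0.0541 C₁ and U = ½CV², so U₂/U₁ = C₂/C₁ = 0.0541.

U₂/U₁ ≈ 0.0541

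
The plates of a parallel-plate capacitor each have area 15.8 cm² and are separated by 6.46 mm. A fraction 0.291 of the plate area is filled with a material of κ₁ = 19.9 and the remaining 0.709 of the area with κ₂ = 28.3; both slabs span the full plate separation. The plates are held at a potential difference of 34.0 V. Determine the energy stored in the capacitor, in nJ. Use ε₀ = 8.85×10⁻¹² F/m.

U ≈ 32.3 nJ

A = 15.8 cm² = 1.58×10⁻³ m².
Side-by-side slabs ⇒ two capacitors in parallel, each spanning the full gap.
C₁ = κ₁ε₀A₁/d = 19.9 × 8.85×10⁻¹² × 4.60×10⁻⁴ / 6.46×10⁻³ = 1.25×10⁻¹¹ F.
C₂ = κ₂ε₀A₂/d = 28.3 × 8.85×10⁻¹² × 1.12×10⁻³ / 6.46×10⁻³ = 4.34×10⁻¹¹ F.
C = C₁ + C₂ = 5.60×10⁻¹¹ F.
U = ½CV² = ½ × 5.60×10⁻¹¹ × (34.0)² = 3.23×10⁻⁸ J.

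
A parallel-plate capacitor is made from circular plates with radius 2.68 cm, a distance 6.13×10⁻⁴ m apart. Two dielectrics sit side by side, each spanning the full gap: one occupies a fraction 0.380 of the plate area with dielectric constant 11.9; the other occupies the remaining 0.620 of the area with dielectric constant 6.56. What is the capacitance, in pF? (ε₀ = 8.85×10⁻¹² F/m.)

A = π(2.68 cm)² = 2.26×10⁻³ m².
Side-by-side slabs ⇒ two capacitors in parallel, each spanning the full gap.
C₁ = κ₁ε₀A₁/d = 11.9 × 8.85×10⁻¹² × 8.57×10⁻⁴ / 6.13×10⁻⁴ = 1.47×10⁻¹⁰ F.
C₂ = κ₂ε₀A₂/d = 6.56 × 8.85×10⁻¹² × 1.40×10⁻³ / 6.13×10⁻⁴ = 1.32×10⁻¹⁰ F.
C = C₁ + C₂ = 2.80×10⁻¹⁰ F.

280 pF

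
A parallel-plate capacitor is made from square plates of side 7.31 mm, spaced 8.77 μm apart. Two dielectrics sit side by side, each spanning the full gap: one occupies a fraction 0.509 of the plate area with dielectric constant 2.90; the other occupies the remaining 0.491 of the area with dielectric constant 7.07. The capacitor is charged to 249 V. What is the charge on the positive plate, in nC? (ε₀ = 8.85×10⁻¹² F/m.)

A = (7.31 mm)² = 5.34×10⁻⁵ m².
Side-by-side slabs ⇒ two capacitors in parallel, each spanning the full gap.
C₁ = κ₁ε₀A₁/d = 2.90 × 8.85×10⁻¹² × 2.72×10⁻⁵ / 8.77×10⁻⁶ = 7.96×10⁻¹¹ F.
C₂ = κ₂ε₀A₂/d = 7.07 × 8.85×10⁻¹² × 2.62×10⁻⁵ / 8.77×10⁻⁶ = 1.87×10⁻¹⁰ F.
C = C₁ + C₂ = 2.67×10⁻¹⁰ F.
Q = CV = 2.67×10⁻¹⁰ × 249 = 6.64×10⁻⁸ C.

66.4 nC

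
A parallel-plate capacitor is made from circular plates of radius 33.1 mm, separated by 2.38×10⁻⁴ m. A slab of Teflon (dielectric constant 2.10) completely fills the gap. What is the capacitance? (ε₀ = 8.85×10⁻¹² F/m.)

A = π(33.1 mm)² = 3.44×10⁻³ m².
C = κε₀A/d = 2.10 × 8.85×10⁻¹² × 3.44×10⁻³ / 2.38×10⁻⁴ = 2.69×10⁻¹⁰ F.

C ≈ 269 pF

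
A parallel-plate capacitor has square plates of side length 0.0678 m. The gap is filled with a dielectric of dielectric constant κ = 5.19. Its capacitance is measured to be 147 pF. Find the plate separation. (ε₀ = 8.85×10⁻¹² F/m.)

A = (0.0678 m)² = 4.60×10⁻³ m².
d = κε₀A/C = 5.19 × 8.85×10⁻¹² × 4.60×10⁻³ / 1.47×10⁻¹⁰ = 1.44×10⁻³ m.

d ≈ 1.44 mm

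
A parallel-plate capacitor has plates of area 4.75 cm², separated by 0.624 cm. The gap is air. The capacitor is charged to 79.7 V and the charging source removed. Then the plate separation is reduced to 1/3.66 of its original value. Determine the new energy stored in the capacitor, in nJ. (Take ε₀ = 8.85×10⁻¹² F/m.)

A = 4.75 cm² = 4.75×10⁻⁴ m².
Initially C₁ = ε₀A/d = 8.85×10⁻¹² × 4.75×10⁻⁴ / 6.24×10⁻³ = 6.74×10⁻¹³ F.
U₁ = 2.14×10⁻⁹ J.
Isolated ⇒ Q is held fixed. C₂ = 3.66 C₁ and U = Q²/(2C), so U₂/U₁ = C₁/C₂ = 0.273.
U₂ = 0.273 × 2.14×10⁻⁹ = 5.85×10⁻¹⁰ J.

U ≈ 0.585 nJ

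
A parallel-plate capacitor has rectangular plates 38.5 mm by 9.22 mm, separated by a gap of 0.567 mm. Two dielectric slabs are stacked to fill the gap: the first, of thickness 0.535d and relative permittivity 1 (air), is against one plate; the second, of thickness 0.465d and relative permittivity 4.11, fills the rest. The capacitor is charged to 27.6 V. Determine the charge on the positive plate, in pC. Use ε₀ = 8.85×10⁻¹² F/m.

236 pC

A = 38.5 × 9.22 mm² = 3.55×10⁻⁴ m².
Stacked slabs ⇒ two capacitors in series, each with the full plate area.
C₁ = κ₁ε₀A/d₁ = 1.00 × 8.85×10⁻¹² × 3.55×10⁻⁴ / 3.03×10⁻⁴ = 1.04×10⁻¹¹ F.
C₂ = κ₂ε₀A/d₂ = 4.11 × 8.85×10⁻¹² × 3.55×10⁻⁴ / 2.64×10⁻⁴ = 4.90×10⁻¹¹ F.
C = (1/C₁ + 1/C₂)⁻¹ = 8.55×10⁻¹² F.
Q = CV = 8.55×10⁻¹² × 27.6 = 2.36×10⁻¹⁰ C.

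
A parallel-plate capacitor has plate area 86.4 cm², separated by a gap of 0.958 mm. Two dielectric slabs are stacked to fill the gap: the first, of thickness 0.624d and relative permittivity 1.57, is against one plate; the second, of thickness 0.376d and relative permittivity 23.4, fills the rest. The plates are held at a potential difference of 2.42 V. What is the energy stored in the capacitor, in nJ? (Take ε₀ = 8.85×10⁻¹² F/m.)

A = 86.4 cm² = 8.64×10⁻³ m².
Stacked slabs ⇒ two capacitors in series, each with the full plate area.
C₁ = κ₁ε₀A/d₁ = 1.57 × 8.85×10⁻¹² × 8.64×10⁻³ / 5.98×10⁻⁴ = 2.01×10⁻¹⁰ F.
C₂ = κ₂ε₀A/d₂ = 23.4 × 8.85×10⁻¹² × 8.64×10⁻³ / 3.60×10⁻⁴ = 4.97×10⁻⁹ F.
C = (1/C₁ + 1/C₂)⁻¹ = 1.93×10⁻¹⁰ F.
U = ½CV² = ½ × 1.93×10⁻¹⁰ × (2.42)² = 5.65×10⁻¹⁰ J.

U ≈ 0.565 nJ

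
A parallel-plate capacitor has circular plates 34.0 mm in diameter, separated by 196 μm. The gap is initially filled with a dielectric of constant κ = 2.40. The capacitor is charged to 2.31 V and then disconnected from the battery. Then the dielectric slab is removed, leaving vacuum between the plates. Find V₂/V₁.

V₂/V₁ ≈ 2.40

Isolated ⇒ Q is held fixed.
C₂ = 0.417 C₁ and V = Q/C, so V₂/V₁ = C₁/C₂ = 2.40.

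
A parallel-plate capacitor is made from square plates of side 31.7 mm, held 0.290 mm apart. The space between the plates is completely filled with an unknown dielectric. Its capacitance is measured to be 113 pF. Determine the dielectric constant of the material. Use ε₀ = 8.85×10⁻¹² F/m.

3.68

A = (31.7 mm)² = 1.00×10⁻³ m².
κ = Cd/(ε₀A) = 1.13×10⁻¹⁰ × 2.90×10⁻⁴ / (8.85×10⁻¹² × 1.00×10⁻³) = 3.68.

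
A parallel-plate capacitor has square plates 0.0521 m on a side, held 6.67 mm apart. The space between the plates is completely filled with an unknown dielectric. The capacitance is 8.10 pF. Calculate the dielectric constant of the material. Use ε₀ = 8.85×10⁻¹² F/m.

2.25

A = (0.0521 m)² = 2.71×10⁻³ m².
κ = Cd/(ε₀A) = 8.10×10⁻¹² × 6.67×10⁻³ / (8.85×10⁻¹² × 2.71×10⁻³) = 2.25.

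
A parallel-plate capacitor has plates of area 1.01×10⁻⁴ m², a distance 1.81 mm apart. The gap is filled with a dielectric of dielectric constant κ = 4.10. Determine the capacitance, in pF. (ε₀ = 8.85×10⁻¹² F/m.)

2.02 pF

C = κε₀A/d = 4.10 × 8.85×10⁻¹² × 1.01×10⁻⁴ / 1.81×10⁻³ = 2.02×10⁻¹² F.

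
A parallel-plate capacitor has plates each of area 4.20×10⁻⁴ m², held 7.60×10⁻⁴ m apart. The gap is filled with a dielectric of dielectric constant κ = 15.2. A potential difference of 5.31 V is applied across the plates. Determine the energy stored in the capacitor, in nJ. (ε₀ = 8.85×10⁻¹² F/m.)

U ≈ 1.05 nJ

C = κε₀A/d = 15.2 × 8.85×10⁻¹² × 4.20×10⁻⁴ / 7.60×10⁻⁴ = 7.43×10⁻¹¹ F.
U = ½CV² = ½ × 7.43×10⁻¹¹ × (5.31)² = 1.05×10⁻⁹ J.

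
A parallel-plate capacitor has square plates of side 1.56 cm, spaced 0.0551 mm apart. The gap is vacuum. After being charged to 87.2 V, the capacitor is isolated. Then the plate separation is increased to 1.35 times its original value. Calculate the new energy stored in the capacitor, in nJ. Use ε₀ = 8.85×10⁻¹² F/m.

A = (1.56 cm)² = 2.43×10⁻⁴ m².
Initially C₁ = ε₀A/d = 8.85×10⁻¹² × 2.43×10⁻⁴ / 5.51×10⁻⁵ = 3.91×10⁻¹¹ F.
U₁ = 1.49×10⁻⁷ J.
Isolated ⇒ Q is held fixed. C₂ = 0.741 C₁ and U = Q²/(2C), so U₂/U₁ = C₁/C₂ = 1.35.
U₂ = 1.35 × 1.49×10⁻⁷ = 2.01×10⁻⁷ J.

201 nJ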